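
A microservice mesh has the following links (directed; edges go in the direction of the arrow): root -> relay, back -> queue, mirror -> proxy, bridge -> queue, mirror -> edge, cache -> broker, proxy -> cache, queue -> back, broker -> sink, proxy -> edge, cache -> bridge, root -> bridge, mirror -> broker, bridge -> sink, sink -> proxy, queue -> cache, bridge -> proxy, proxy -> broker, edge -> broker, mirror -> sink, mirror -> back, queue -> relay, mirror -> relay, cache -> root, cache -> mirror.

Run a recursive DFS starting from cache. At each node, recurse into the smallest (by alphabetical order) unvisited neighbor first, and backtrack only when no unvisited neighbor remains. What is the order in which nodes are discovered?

cache, bridge, proxy, broker, sink, edge, queue, back, relay, mirror, root

Visit cache
cache → bridge
bridge → proxy
proxy → broker
broker → sink
proxy → edge
bridge → queue
queue → back
queue → relay
cache → mirror
cache → root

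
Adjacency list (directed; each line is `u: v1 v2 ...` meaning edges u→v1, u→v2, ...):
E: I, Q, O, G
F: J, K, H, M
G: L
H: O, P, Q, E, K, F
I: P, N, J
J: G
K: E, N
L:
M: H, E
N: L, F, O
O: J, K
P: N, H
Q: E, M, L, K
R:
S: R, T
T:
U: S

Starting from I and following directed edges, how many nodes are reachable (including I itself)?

BFS from I visits: I, J, N, P, G, F, L, O, H, K, M, E, Q
Reachable nodes: 13 of 17 total.

13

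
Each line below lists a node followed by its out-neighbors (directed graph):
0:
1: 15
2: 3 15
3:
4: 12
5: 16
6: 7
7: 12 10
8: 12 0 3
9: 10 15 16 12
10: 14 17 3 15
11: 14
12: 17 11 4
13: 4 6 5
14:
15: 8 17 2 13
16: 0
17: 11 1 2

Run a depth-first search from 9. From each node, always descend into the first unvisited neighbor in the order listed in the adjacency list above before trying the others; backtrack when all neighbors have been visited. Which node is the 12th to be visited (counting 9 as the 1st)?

3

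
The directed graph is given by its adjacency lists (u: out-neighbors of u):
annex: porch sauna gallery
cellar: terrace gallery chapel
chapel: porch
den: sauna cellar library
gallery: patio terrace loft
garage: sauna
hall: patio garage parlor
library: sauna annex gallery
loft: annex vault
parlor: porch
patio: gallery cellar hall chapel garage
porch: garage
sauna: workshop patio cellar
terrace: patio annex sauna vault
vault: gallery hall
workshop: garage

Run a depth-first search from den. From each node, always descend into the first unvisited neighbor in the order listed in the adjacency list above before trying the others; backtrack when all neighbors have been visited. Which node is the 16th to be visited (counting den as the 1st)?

library

Visit den
den → sauna
sauna → workshop
workshop → garage
sauna → patio
patio → gallery
gallery → terrace
terrace → annex
annex → porch
terrace → vault
vault → hall
hall → parlor
gallery → loft
patio → cellar
cellar → chapel
den → library

Visit order: den, sauna, workshop, garage, patio, gallery, terrace, annex, porch, vault, hall, parlor, loft, cellar, chapel, library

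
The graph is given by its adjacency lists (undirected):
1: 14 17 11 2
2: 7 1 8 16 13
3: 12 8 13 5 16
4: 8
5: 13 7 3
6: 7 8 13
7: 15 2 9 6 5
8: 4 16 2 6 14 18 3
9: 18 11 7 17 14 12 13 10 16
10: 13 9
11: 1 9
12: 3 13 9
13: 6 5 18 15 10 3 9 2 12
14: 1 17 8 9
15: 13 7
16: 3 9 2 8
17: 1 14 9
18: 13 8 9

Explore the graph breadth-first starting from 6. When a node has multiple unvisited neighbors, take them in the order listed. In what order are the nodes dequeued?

6 7 8 13 15 2 9 5 4 16 14 18 3 10 12 1 11 17

Visit 6; enqueue 7, 8, 13 → queue [7, 8, 13]
Visit 7; enqueue 15, 2, 9, 5 → queue [8, 13, 15, 2, 9, 5]
Visit 8; enqueue 4, 16, 14, 18, 3 → queue [13, 15, 2, 9, 5, 4, 16, 14, 18, 3]
Visit 13; enqueue 10, 12 → queue [15, 2, 9, 5, 4, 16, 14, 18, 3, 10, 12]
Visit 15 → queue [2, 9, 5, 4, 16, 14, 18, 3, 10, 12]
Visit 2; enqueue 1 → queue [9, 5, 4, 16, 14, 18, 3, 10, 12, 1]
Visit 9; enqueue 11, 17 → queue [5, 4, 16, 14, 18, 3, 10, 12, 1, 11, 17]
Visit 5 → queue [4, 16, 14, 18, 3, 10, 12, 1, 11, 17]
Visit 4 → queue [16, 14, 18, 3, 10, 12, 1, 11, 17]
Visit 16 → queue [14, 18, 3, 10, 12, 1, 11, 17]
Visit 14 → queue [18, 3, 10, 12, 1, 11, 17]
Visit 18 → queue [3, 10, 12, 1, 11, 17]
Visit 3 → queue [10, 12, 1, 11, 17]
Visit 10 → queue [12, 1, 11, 17]
Visit 12 → queue [1, 11, 17]
Visit 1 → queue [11, 17]
Visit 11 → queue [17]
Visit 17 → queue []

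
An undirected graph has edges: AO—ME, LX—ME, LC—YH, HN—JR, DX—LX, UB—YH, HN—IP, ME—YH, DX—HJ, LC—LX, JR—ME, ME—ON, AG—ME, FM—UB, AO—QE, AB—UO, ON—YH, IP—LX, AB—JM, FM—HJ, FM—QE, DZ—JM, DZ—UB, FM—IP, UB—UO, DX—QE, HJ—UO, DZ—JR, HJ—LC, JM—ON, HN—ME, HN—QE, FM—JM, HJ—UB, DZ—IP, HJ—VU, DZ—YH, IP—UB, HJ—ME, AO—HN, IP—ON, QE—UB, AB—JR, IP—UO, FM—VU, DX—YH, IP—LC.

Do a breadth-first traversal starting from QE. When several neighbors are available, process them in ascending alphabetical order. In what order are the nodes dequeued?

QE -> AO -> DX -> FM -> HN -> UB -> ME -> HJ -> LX -> YH -> IP -> JM -> VU -> JR -> DZ -> UO -> AG -> ON -> LC -> AB

Visit QE; enqueue AO, DX, FM, HN, UB → queue [AO, DX, FM, HN, UB]
Visit AO; enqueue ME → queue [DX, FM, HN, UB, ME]
Visit DX; enqueue HJ, LX, YH → queue [FM, HN, UB, ME, HJ, LX, YH]
Visit FM; enqueue IP, JM, VU → queue [HN, UB, ME, HJ, LX, YH, IP, JM, VU]
Visit HN; enqueue JR → queue [UB, ME, HJ, LX, YH, IP, JM, VU, JR]
Visit UB; enqueue DZ, UO → queue [ME, HJ, LX, YH, IP, JM, VU, JR, DZ, UO]
Visit ME; enqueue AG, ON → queue [HJ, LX, YH, IP, JM, VU, JR, DZ, UO, AG, ON]
Visit HJ; enqueue LC → queue [LX, YH, IP, JM, VU, JR, DZ, UO, AG, ON, LC]
Visit LX → queue [YH, IP, JM, VU, JR, DZ, UO, AG, ON, LC]
Visit YH → queue [IP, JM, VU, JR, DZ, UO, AG, ON, LC]
Visit IP → queue [JM, VU, JR, DZ, UO, AG, ON, LC]
Visit JM; enqueue AB → queue [VU, JR, DZ, UO, AG, ON, LC, AB]
Visit VU → queue [JR, DZ, UO, AG, ON, LC, AB]
Visit JR → queue [DZ, UO, AG, ON, LC, AB]
Visit DZ → queue [UO, AG, ON, LC, AB]
Visit UO → queue [AG, ON, LC, AB]
Visit AG → queue [ON, LC, AB]
Visit ON → queue [LC, AB]
Visit LC → queue [AB]
Visit AB → queue []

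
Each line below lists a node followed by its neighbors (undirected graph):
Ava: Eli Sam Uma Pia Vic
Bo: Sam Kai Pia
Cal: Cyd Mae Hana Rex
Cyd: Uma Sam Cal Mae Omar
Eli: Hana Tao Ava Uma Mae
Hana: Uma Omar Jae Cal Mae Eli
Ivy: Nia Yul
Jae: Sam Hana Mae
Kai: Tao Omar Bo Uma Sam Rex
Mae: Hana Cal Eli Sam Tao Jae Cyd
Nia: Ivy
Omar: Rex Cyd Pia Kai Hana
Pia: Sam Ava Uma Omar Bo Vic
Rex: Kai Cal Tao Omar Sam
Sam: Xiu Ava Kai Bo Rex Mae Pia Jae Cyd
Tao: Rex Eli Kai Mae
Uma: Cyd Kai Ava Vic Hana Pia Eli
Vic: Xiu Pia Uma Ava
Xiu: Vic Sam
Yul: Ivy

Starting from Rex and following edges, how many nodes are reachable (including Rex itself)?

17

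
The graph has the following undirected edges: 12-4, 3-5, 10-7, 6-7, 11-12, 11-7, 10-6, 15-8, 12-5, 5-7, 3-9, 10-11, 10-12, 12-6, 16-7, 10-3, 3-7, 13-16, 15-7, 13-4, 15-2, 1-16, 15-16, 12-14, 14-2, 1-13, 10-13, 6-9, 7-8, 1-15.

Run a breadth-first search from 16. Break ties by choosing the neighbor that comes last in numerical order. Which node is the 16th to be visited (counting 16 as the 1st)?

9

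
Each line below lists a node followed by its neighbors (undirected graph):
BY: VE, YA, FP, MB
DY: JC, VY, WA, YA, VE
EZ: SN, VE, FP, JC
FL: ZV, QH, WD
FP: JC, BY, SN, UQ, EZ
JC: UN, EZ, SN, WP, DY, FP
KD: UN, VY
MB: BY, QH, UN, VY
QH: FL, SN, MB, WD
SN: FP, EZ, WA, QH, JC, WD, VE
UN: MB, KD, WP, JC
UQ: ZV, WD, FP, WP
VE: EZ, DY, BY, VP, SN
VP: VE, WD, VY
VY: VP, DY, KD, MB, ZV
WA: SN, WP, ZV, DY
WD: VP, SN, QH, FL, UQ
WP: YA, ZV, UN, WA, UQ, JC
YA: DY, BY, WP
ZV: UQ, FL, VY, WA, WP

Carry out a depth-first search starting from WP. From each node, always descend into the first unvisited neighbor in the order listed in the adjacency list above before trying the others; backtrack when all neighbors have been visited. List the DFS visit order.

WP → YA → DY → JC → UN → MB → BY → VE → EZ → SN → FP → UQ → ZV → FL → QH → WD → VP → VY → KD → WA

Visit WP
WP → YA
YA → DY
DY → JC
JC → UN
UN → MB
MB → BY
BY → VE
VE → EZ
EZ → SN
SN → FP
FP → UQ
UQ → ZV
ZV → FL
FL → QH
QH → WD
WD → VP
VP → VY
VY → KD
ZV → WA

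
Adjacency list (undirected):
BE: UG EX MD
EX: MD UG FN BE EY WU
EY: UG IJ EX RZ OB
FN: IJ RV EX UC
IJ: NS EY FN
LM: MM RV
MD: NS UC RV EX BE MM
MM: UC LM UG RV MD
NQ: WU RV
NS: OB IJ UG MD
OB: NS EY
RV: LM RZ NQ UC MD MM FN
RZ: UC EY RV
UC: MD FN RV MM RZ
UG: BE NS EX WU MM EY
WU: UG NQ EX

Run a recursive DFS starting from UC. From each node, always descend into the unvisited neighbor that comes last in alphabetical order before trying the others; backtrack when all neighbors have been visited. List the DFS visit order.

UC, RZ, RV, NQ, WU, UG, NS, OB, EY, IJ, FN, EX, MD, MM, LM, BE

Visit UC
UC → RZ
RZ → RV
RV → NQ
NQ → WU
WU → UG
UG → NS
NS → OB
OB → EY
EY → IJ
IJ → FN
FN → EX
EX → MD
MD → MM
MM → LM
MD → BE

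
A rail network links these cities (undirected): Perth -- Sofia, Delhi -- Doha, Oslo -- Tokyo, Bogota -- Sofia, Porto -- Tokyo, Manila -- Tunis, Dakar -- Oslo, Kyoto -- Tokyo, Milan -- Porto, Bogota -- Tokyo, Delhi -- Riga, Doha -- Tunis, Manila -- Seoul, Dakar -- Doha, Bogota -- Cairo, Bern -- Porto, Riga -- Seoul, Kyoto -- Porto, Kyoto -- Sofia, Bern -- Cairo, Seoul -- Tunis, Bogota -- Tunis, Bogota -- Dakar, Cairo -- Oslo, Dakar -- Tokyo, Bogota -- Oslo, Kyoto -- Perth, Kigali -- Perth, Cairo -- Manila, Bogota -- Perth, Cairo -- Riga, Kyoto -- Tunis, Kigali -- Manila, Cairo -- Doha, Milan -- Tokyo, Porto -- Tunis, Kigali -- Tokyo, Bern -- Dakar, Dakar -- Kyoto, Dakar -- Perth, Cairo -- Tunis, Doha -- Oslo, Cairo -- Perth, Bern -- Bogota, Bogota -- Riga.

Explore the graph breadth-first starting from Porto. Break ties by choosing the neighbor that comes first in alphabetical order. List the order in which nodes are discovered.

Porto, Bern, Kyoto, Milan, Tokyo, Tunis, Bogota, Cairo, Dakar, Perth, Sofia, Kigali, Oslo, Doha, Manila, Seoul, Riga, Delhi

Visit Porto; enqueue Bern, Kyoto, Milan, Tokyo, Tunis → queue [Bern, Kyoto, Milan, Tokyo, Tunis]
Visit Bern; enqueue Bogota, Cairo, Dakar → queue [Kyoto, Milan, Tokyo, Tunis, Bogota, Cairo, Dakar]
Visit Kyoto; enqueue Perth, Sofia → queue [Milan, Tokyo, Tunis, Bogota, Cairo, Dakar, Perth, Sofia]
Visit Milan → queue [Tokyo, Tunis, Bogota, Cairo, Dakar, Perth, Sofia]
Visit Tokyo; enqueue Kigali, Oslo → queue [Tunis, Bogota, Cairo, Dakar, Perth, Sofia, Kigali, Oslo]
Visit Tunis; enqueue Doha, Manila, Seoul → queue [Bogota, Cairo, Dakar, Perth, Sofia, Kigali, Oslo, Doha, Manila, Seoul]
Visit Bogota; enqueue Riga → queue [Cairo, Dakar, Perth, Sofia, Kigali, Oslo, Doha, Manila, Seoul, Riga]
Visit Cairo → queue [Dakar, Perth, Sofia, Kigali, Oslo, Doha, Manila, Seoul, Riga]
Visit Dakar → queue [Perth, Sofia, Kigali, Oslo, Doha, Manila, Seoul, Riga]
Visit Perth → queue [Sofia, Kigali, Oslo, Doha, Manila, Seoul, Riga]
Visit Sofia → queue [Kigali, Oslo, Doha, Manila, Seoul, Riga]
Visit Kigali → queue [Oslo, Doha, Manila, Seoul, Riga]
Visit Oslo → queue [Doha, Manila, Seoul, Riga]
Visit Doha; enqueue Delhi → queue [Manila, Seoul, Riga, Delhi]
Visit Manila → queue [Seoul, Riga, Delhi]
Visit Seoul → queue [Riga, Delhi]
Visit Riga → queue [Delhi]
Visit Delhi → queue []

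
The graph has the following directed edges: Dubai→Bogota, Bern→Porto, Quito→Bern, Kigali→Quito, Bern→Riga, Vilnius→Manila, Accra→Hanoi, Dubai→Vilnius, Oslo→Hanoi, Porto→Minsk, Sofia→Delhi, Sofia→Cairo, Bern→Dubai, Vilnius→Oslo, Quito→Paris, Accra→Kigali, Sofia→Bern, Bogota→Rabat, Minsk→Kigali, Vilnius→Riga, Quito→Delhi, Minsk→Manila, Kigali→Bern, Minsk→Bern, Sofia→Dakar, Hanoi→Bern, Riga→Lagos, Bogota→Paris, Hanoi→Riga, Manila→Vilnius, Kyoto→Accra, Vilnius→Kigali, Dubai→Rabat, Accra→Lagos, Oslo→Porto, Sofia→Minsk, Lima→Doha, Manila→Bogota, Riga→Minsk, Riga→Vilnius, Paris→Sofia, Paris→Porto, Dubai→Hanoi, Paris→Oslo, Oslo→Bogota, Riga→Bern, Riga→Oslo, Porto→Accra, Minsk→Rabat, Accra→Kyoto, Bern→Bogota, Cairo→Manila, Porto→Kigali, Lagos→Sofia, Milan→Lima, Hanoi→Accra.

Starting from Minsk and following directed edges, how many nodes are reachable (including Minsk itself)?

21

BFS from Minsk visits: Minsk, Rabat, Manila, Kigali, Bern, Vilnius, Bogota, Quito, Riga, Porto, Dubai, Oslo, Paris, Delhi, Lagos, Accra, Hanoi, Sofia, Kyoto, Dakar, Cairo
Reachable nodes: 21 of 24 total.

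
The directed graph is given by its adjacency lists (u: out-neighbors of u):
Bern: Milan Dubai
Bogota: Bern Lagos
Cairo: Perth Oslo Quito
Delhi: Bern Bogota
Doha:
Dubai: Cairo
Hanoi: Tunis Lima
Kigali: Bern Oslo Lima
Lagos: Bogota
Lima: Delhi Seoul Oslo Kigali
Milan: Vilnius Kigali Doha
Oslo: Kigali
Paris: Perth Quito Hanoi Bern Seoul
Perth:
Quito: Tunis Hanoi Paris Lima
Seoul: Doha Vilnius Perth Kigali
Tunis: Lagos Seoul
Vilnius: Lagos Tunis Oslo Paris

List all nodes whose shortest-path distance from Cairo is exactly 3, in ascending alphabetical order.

Bern, Delhi, Lagos, Seoul

Level 0: Cairo
Level 1: Oslo, Perth, Quito
Level 2: Hanoi, Kigali, Lima, Paris, Tunis
Level 3: Bern, Delhi, Lagos, Seoul
Level 4: Bogota, Doha, Dubai, Milan, Vilnius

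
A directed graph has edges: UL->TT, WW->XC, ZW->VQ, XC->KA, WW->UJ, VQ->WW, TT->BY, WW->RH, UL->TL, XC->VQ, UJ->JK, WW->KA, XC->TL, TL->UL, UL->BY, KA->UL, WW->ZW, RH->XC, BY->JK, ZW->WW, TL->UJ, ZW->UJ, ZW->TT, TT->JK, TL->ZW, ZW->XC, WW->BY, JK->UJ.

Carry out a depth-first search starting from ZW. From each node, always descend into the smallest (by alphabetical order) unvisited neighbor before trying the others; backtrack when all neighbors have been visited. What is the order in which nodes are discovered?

ZW, TT, BY, JK, UJ, VQ, WW, KA, UL, TL, RH, XC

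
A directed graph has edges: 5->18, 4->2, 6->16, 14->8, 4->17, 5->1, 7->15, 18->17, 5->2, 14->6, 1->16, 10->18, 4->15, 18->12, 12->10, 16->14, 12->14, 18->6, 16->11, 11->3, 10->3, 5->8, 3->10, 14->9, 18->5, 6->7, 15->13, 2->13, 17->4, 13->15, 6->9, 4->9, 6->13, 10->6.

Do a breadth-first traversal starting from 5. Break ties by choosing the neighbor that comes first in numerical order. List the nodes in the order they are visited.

Visit 5; enqueue 1, 2, 8, 18 → queue [1, 2, 8, 18]
Visit 1; enqueue 16 → queue [2, 8, 18, 16]
Visit 2; enqueue 13 → queue [8, 18, 16, 13]
Visit 8 → queue [18, 16, 13]
Visit 18; enqueue 6, 12, 17 → queue [16, 13, 6, 12, 17]
Visit 16; enqueue 11, 14 → queue [13, 6, 12, 17, 11, 14]
Visit 13; enqueue 15 → queue [6, 12, 17, 11, 14, 15]
Visit 6; enqueue 7, 9 → queue [12, 17, 11, 14, 15, 7, 9]
Visit 12; enqueue 10 → queue [17, 11, 14, 15, 7, 9, 10]
Visit 17; enqueue 4 → queue [11, 14, 15, 7, 9, 10, 4]
Visit 11; enqueue 3 → queue [14, 15, 7, 9, 10, 4, 3]
Visit 14 → queue [15, 7, 9, 10, 4, 3]
Visit 15 → queue [7, 9, 10, 4, 3]
Visit 7 → queue [9, 10, 4, 3]
Visit 9 → queue [10, 4, 3]
Visit 10 → queue [4, 3]
Visit 4 → queue [3]
Visit 3 → queue []

5 → 1 → 2 → 8 → 18 → 16 → 13 → 6 → 12 → 17 → 11 → 14 → 15 → 7 → 9 → 10 → 4 → 3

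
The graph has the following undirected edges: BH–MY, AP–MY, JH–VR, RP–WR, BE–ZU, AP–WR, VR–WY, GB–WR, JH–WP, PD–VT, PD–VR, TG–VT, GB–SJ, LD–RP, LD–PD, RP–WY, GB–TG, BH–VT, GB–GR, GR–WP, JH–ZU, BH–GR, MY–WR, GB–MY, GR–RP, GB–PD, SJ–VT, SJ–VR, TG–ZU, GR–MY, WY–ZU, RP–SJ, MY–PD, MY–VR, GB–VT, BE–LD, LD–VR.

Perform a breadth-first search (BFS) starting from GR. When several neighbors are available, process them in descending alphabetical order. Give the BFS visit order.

GR -> WP -> RP -> MY -> GB -> BH -> JH -> WY -> WR -> SJ -> LD -> VR -> PD -> AP -> VT -> TG -> ZU -> BE

Visit GR; enqueue WP, RP, MY, GB, BH → queue [WP, RP, MY, GB, BH]
Visit WP; enqueue JH → queue [RP, MY, GB, BH, JH]
Visit RP; enqueue WY, WR, SJ, LD → queue [MY, GB, BH, JH, WY, WR, SJ, LD]
Visit MY; enqueue VR, PD, AP → queue [GB, BH, JH, WY, WR, SJ, LD, VR, PD, AP]
Visit GB; enqueue VT, TG → queue [BH, JH, WY, WR, SJ, LD, VR, PD, AP, VT, TG]
Visit BH → queue [JH, WY, WR, SJ, LD, VR, PD, AP, VT, TG]
Visit JH; enqueue ZU → queue [WY, WR, SJ, LD, VR, PD, AP, VT, TG, ZU]
Visit WY → queue [WR, SJ, LD, VR, PD, AP, VT, TG, ZU]
Visit WR → queue [SJ, LD, VR, PD, AP, VT, TG, ZU]
Visit SJ → queue [LD, VR, PD, AP, VT, TG, ZU]
Visit LD; enqueue BE → queue [VR, PD, AP, VT, TG, ZU, BE]
Visit VR → queue [PD, AP, VT, TG, ZU, BE]
Visit PD → queue [AP, VT, TG, ZU, BE]
Visit AP → queue [VT, TG, ZU, BE]
Visit VT → queue [TG, ZU, BE]
Visit TG → queue [ZU, BE]
Visit ZU → queue [BE]
Visit BE → queue []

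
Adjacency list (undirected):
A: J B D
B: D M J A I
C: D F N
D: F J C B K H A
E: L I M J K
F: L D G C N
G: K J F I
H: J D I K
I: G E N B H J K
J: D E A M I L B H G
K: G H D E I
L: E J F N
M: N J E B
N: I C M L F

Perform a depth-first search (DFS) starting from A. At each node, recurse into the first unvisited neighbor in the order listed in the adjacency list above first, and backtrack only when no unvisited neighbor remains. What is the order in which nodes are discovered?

Visit A
A → J
J → D
D → F
F → L
L → E
E → I
I → G
G → K
K → H
I → N
N → C
N → M
M → B

A -> J -> D -> F -> L -> E -> I -> G -> K -> H -> N -> C -> M -> B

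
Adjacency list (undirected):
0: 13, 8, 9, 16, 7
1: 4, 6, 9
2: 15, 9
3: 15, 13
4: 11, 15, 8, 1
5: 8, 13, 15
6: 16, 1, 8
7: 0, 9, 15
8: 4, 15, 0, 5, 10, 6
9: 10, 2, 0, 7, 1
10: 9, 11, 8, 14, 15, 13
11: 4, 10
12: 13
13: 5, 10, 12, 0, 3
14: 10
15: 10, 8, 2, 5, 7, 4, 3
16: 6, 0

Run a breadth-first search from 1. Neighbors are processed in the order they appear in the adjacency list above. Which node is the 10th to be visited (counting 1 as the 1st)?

2

Visit 1; enqueue 4, 6, 9 → queue [4, 6, 9]
Visit 4; enqueue 11, 15, 8 → queue [6, 9, 11, 15, 8]
Visit 6; enqueue 16 → queue [9, 11, 15, 8, 16]
Visit 9; enqueue 10, 2, 0, 7 → queue [11, 15, 8, 16, 10, 2, 0, 7]
Visit 11 → queue [15, 8, 16, 10, 2, 0, 7]
Visit 15; enqueue 5, 3 → queue [8, 16, 10, 2, 0, 7, 5, 3]
Visit 8 → queue [16, 10, 2, 0, 7, 5, 3]
Visit 16 → queue [10, 2, 0, 7, 5, 3]
Visit 10; enqueue 14, 13 → queue [2, 0, 7, 5, 3, 14, 13]
Visit 2 → queue [0, 7, 5, 3, 14, 13]
Visit 0 → queue [7, 5, 3, 14, 13]
Visit 7 → queue [5, 3, 14, 13]
Visit 5 → queue [3, 14, 13]
Visit 3 → queue [14, 13]
Visit 14 → queue [13]
Visit 13; enqueue 12 → queue [12]
Visit 12 → queue []

Visit order: 1, 4, 6, 9, 11, 15, 8, 16, 10, 2, 0, 7, 5, 3, 14, 13, 12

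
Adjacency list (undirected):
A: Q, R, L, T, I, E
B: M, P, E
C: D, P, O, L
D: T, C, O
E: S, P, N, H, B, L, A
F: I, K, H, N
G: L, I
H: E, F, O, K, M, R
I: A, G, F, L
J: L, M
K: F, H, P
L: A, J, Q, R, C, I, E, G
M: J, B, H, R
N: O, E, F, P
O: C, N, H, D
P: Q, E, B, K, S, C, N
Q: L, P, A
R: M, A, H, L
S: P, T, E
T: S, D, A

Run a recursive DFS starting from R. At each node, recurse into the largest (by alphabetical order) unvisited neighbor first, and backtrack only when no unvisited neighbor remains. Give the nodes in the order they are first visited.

Visit R
R → M
M → J
J → L
L → Q
Q → P
P → S
S → T
T → D
D → O
O → N
N → F
F → K
K → H
H → E
E → B
E → A
A → I
I → G
O → C

R, M, J, L, Q, P, S, T, D, O, N, F, K, H, E, B, A, I, G, C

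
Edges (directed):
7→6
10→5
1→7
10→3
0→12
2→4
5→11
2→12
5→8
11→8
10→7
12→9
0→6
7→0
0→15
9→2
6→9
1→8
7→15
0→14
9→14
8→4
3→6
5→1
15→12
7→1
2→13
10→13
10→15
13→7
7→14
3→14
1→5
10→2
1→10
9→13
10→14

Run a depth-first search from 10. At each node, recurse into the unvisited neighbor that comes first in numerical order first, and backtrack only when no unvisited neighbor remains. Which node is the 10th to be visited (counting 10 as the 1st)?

Visit 10
10 → 2
2 → 4
2 → 12
12 → 9
9 → 13
13 → 7
7 → 0
0 → 6
0 → 14
0 → 15
7 → 1
1 → 5
5 → 8
5 → 11
10 → 3

Visit order: 10, 2, 4, 12, 9, 13, 7, 0, 6, 14, 15, 1, 5, 8, 11, 3

14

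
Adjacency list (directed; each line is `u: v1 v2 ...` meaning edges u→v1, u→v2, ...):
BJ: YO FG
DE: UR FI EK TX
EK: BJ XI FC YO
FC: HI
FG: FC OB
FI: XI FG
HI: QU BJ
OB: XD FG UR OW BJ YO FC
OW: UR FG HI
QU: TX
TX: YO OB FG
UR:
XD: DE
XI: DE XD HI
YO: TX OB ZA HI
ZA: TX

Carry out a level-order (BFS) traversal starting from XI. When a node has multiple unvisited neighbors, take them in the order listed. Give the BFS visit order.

Visit XI; enqueue DE, XD, HI → queue [DE, XD, HI]
Visit DE; enqueue UR, FI, EK, TX → queue [XD, HI, UR, FI, EK, TX]
Visit XD → queue [HI, UR, FI, EK, TX]
Visit HI; enqueue QU, BJ → queue [UR, FI, EK, TX, QU, BJ]
Visit UR → queue [FI, EK, TX, QU, BJ]
Visit FI; enqueue FG → queue [EK, TX, QU, BJ, FG]
Visit EK; enqueue FC, YO → queue [TX, QU, BJ, FG, FC, YO]
Visit TX; enqueue OB → queue [QU, BJ, FG, FC, YO, OB]
Visit QU → queue [BJ, FG, FC, YO, OB]
Visit BJ → queue [FG, FC, YO, OB]
Visit FG → queue [FC, YO, OB]
Visit FC → queue [YO, OB]
Visit YO; enqueue ZA → queue [OB, ZA]
Visit OB; enqueue OW → queue [ZA, OW]
Visit ZA → queue [OW]
Visit OW → queue []

XI, DE, XD, HI, UR, FI, EK, TX, QU, BJ, FG, FC, YO, OB, ZA, OW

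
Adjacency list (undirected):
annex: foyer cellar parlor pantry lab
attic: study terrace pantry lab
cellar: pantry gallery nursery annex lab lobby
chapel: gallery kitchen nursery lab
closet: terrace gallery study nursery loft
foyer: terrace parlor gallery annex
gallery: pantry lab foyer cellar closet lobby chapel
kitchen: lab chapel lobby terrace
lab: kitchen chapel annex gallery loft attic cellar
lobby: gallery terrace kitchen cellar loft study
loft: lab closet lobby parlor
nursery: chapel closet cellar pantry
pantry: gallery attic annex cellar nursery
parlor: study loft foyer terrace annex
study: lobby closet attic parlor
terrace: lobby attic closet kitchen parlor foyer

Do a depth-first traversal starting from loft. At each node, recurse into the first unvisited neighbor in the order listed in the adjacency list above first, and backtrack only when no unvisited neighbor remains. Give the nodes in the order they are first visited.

Visit loft
loft → lab
lab → kitchen
kitchen → chapel
chapel → gallery
gallery → pantry
pantry → attic
attic → study
study → lobby
lobby → terrace
terrace → closet
closet → nursery
nursery → cellar
cellar → annex
annex → foyer
foyer → parlor

loft lab kitchen chapel gallery pantry attic study lobby terrace closet nursery cellar annex foyer parlor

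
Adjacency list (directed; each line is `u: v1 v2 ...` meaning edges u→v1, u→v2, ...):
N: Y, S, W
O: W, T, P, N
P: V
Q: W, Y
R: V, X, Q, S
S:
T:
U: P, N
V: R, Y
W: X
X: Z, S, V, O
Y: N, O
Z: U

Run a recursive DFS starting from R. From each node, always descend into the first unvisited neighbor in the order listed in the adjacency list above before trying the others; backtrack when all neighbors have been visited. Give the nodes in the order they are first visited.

R → V → Y → N → S → W → X → Z → U → P → O → T → Q

Visit R
R → V
V → Y
Y → N
N → S
N → W
W → X
X → Z
Z → U
U → P
X → O
O → T
R → Q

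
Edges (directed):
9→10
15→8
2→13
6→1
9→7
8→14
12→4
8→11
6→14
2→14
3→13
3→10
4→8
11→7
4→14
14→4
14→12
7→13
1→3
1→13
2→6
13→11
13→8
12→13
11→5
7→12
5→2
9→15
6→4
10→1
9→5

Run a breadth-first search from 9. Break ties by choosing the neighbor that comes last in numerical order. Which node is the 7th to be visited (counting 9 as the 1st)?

1

Visit 9; enqueue 15, 10, 7, 5 → queue [15, 10, 7, 5]
Visit 15; enqueue 8 → queue [10, 7, 5, 8]
Visit 10; enqueue 1 → queue [7, 5, 8, 1]
Visit 7; enqueue 13, 12 → queue [5, 8, 1, 13, 12]
Visit 5; enqueue 2 → queue [8, 1, 13, 12, 2]
Visit 8; enqueue 14, 11 → queue [1, 13, 12, 2, 14, 11]
Visit 1; enqueue 3 → queue [13, 12, 2, 14, 11, 3]
Visit 13 → queue [12, 2, 14, 11, 3]
Visit 12; enqueue 4 → queue [2, 14, 11, 3, 4]
Visit 2; enqueue 6 → queue [14, 11, 3, 4, 6]
Visit 14 → queue [11, 3, 4, 6]
Visit 11 → queue [3, 4, 6]
Visit 3 → queue [4, 6]
Visit 4 → queue [6]
Visit 6 → queue []

Visit order: 9, 15, 10, 7, 5, 8, 1, 13, 12, 2, 14, 11, 3, 4, 6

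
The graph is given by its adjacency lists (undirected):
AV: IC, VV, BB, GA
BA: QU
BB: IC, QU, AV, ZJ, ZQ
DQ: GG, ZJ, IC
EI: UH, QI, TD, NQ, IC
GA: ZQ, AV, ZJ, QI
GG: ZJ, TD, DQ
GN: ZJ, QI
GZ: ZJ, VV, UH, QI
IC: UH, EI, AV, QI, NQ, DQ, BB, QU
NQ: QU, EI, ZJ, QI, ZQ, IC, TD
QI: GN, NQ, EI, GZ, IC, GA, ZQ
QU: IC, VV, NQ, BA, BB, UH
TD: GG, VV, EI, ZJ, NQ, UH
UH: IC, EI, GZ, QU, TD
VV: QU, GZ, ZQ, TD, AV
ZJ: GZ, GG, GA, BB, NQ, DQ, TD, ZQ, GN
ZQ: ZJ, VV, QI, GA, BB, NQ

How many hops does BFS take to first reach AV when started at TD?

2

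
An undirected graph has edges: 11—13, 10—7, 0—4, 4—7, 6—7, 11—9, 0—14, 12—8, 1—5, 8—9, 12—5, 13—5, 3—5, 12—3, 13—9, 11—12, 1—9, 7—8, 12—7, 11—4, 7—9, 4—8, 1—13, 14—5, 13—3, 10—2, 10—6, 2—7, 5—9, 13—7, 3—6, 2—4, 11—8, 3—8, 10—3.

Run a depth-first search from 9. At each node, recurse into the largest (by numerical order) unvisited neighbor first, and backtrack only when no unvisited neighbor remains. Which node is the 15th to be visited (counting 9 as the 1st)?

Visit 9
9 → 13
13 → 11
11 → 12
12 → 8
8 → 7
7 → 10
10 → 6
6 → 3
3 → 5
5 → 14
14 → 0
0 → 4
4 → 2
5 → 1

Visit order: 9, 13, 11, 12, 8, 7, 10, 6, 3, 5, 14, 0, 4, 2, 1

1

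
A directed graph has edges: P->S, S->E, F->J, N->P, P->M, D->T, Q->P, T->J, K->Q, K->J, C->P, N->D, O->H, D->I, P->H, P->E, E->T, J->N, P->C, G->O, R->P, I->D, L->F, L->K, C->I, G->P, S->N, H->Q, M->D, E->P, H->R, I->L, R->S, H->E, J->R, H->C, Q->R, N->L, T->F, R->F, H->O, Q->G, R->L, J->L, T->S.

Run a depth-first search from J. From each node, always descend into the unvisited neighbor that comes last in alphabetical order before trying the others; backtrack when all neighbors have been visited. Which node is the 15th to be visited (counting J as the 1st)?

O

Visit J
J → R
R → S
S → N
N → P
P → M
M → D
D → T
T → F
D → I
I → L
L → K
K → Q
Q → G
G → O
O → H
H → E
H → C

Visit order: J, R, S, N, P, M, D, T, F, I, L, K, Q, G, O, H, E, C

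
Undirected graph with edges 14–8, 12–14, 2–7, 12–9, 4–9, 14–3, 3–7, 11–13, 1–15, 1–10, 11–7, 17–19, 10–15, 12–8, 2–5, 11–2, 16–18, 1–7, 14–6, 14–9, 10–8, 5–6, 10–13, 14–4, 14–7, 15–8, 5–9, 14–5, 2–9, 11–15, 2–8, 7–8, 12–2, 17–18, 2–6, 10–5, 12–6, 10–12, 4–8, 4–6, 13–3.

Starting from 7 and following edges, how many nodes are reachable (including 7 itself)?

BFS from 7 visits: 7, 1, 2, 3, 8, 11, 14, 10, 15, 5, 6, 9, 12, 13, 4
Reachable nodes: 15 of 19 total.

15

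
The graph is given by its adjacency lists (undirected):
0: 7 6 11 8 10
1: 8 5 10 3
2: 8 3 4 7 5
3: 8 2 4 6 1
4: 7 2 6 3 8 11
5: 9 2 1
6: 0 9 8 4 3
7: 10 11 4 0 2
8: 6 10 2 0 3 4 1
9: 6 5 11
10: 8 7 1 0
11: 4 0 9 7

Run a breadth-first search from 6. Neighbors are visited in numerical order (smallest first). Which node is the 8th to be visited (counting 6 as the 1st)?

10

Visit 6; enqueue 0, 3, 4, 8, 9 → queue [0, 3, 4, 8, 9]
Visit 0; enqueue 7, 10, 11 → queue [3, 4, 8, 9, 7, 10, 11]
Visit 3; enqueue 1, 2 → queue [4, 8, 9, 7, 10, 11, 1, 2]
Visit 4 → queue [8, 9, 7, 10, 11, 1, 2]
Visit 8 → queue [9, 7, 10, 11, 1, 2]
Visit 9; enqueue 5 → queue [7, 10, 11, 1, 2, 5]
Visit 7 → queue [10, 11, 1, 2, 5]
Visit 10 → queue [11, 1, 2, 5]
Visit 11 → queue [1, 2, 5]
Visit 1 → queue [2, 5]
Visit 2 → queue [5]
Visit 5 → queue []

Visit order: 6, 0, 3, 4, 8, 9, 7, 10, 11, 1, 2, 5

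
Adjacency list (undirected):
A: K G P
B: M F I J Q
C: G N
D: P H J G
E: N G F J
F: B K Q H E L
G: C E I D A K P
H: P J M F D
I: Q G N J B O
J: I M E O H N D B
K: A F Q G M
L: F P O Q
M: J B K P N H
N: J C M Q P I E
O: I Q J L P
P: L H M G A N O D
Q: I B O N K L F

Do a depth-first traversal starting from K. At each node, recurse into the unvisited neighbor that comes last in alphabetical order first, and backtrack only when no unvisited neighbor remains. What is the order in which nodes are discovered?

Visit K
K → Q
Q → O
O → P
P → N
N → M
M → J
J → I
I → G
G → E
E → F
F → L
F → H
H → D
F → B
G → C
G → A

K -> Q -> O -> P -> N -> M -> J -> I -> G -> E -> F -> L -> H -> D -> B -> C -> A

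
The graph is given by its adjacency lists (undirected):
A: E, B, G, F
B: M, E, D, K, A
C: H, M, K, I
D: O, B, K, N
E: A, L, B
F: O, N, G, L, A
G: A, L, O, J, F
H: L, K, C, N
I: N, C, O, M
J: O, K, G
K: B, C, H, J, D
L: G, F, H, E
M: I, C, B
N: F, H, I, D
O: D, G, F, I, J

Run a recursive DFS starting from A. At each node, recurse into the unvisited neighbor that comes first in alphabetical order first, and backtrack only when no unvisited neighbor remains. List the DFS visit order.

Visit A
A → B
B → D
D → K
K → C
C → H
H → L
L → E
L → F
F → G
G → J
J → O
O → I
I → M
I → N

A → B → D → K → C → H → L → E → F → G → J → O → I → M → N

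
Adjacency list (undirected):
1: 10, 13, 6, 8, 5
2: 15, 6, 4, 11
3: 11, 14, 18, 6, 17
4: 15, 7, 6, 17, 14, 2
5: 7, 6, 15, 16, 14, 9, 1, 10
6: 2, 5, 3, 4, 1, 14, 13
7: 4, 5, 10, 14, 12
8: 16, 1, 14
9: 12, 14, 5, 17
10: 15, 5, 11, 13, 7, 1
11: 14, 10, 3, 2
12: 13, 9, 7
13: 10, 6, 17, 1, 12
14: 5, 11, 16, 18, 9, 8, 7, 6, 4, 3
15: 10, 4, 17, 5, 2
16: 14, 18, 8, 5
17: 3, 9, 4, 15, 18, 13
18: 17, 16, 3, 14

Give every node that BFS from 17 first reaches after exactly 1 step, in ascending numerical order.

3, 4, 9, 13, 15, 18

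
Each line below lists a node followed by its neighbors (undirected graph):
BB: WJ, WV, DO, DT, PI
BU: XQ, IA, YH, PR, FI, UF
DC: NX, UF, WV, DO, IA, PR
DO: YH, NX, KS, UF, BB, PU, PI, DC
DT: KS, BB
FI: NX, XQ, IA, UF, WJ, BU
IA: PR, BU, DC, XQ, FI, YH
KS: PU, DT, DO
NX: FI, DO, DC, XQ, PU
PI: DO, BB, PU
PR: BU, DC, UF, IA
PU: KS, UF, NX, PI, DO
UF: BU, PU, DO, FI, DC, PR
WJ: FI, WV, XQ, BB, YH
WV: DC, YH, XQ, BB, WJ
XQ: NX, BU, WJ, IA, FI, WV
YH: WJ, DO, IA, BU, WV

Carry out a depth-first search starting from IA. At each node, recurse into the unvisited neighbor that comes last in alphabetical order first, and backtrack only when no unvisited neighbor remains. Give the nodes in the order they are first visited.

Visit IA
IA → YH
YH → WV
WV → XQ
XQ → WJ
WJ → FI
FI → UF
UF → PU
PU → PI
PI → DO
DO → NX
NX → DC
DC → PR
PR → BU
DO → KS
KS → DT
DT → BB

IA, YH, WV, XQ, WJ, FI, UF, PU, PI, DO, NX, DC, PR, BU, KS, DT, BB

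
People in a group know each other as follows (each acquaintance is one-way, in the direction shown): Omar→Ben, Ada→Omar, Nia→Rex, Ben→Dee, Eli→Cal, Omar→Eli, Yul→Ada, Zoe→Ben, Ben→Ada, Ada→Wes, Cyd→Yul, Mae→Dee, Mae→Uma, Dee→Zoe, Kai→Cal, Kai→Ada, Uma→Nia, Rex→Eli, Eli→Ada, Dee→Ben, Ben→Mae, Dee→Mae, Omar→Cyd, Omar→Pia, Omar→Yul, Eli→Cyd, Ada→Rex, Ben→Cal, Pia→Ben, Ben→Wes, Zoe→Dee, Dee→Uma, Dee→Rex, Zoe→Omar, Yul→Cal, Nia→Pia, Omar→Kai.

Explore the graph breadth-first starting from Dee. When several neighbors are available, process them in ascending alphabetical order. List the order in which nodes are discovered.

Visit Dee; enqueue Ben, Mae, Rex, Uma, Zoe → queue [Ben, Mae, Rex, Uma, Zoe]
Visit Ben; enqueue Ada, Cal, Wes → queue [Mae, Rex, Uma, Zoe, Ada, Cal, Wes]
Visit Mae → queue [Rex, Uma, Zoe, Ada, Cal, Wes]
Visit Rex; enqueue Eli → queue [Uma, Zoe, Ada, Cal, Wes, Eli]
Visit Uma; enqueue Nia → queue [Zoe, Ada, Cal, Wes, Eli, Nia]
Visit Zoe; enqueue Omar → queue [Ada, Cal, Wes, Eli, Nia, Omar]
Visit Ada → queue [Cal, Wes, Eli, Nia, Omar]
Visit Cal → queue [Wes, Eli, Nia, Omar]
Visit Wes → queue [Eli, Nia, Omar]
Visit Eli; enqueue Cyd → queue [Nia, Omar, Cyd]
Visit Nia; enqueue Pia → queue [Omar, Cyd, Pia]
Visit Omar; enqueue Kai, Yul → queue [Cyd, Pia, Kai, Yul]
Visit Cyd → queue [Pia, Kai, Yul]
Visit Pia → queue [Kai, Yul]
Visit Kai → queue [Yul]
Visit Yul → queue []

Dee Ben Mae Rex Uma Zoe Ada Cal Wes Eli Nia Omar Cyd Pia Kai Yul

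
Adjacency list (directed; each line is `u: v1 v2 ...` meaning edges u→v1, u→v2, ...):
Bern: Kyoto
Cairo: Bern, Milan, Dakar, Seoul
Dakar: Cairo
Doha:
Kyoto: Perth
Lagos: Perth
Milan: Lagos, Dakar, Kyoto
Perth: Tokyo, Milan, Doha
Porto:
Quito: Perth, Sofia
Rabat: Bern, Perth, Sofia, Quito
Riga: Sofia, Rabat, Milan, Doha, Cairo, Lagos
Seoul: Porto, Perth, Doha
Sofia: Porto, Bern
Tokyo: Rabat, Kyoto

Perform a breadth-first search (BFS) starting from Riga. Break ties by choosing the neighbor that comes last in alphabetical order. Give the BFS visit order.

Visit Riga; enqueue Sofia, Rabat, Milan, Lagos, Doha, Cairo → queue [Sofia, Rabat, Milan, Lagos, Doha, Cairo]
Visit Sofia; enqueue Porto, Bern → queue [Rabat, Milan, Lagos, Doha, Cairo, Porto, Bern]
Visit Rabat; enqueue Quito, Perth → queue [Milan, Lagos, Doha, Cairo, Porto, Bern, Quito, Perth]
Visit Milan; enqueue Kyoto, Dakar → queue [Lagos, Doha, Cairo, Porto, Bern, Quito, Perth, Kyoto, Dakar]
Visit Lagos → queue [Doha, Cairo, Porto, Bern, Quito, Perth, Kyoto, Dakar]
Visit Doha → queue [Cairo, Porto, Bern, Quito, Perth, Kyoto, Dakar]
Visit Cairo; enqueue Seoul → queue [Porto, Bern, Quito, Perth, Kyoto, Dakar, Seoul]
Visit Porto → queue [Bern, Quito, Perth, Kyoto, Dakar, Seoul]
Visit Bern → queue [Quito, Perth, Kyoto, Dakar, Seoul]
Visit Quito → queue [Perth, Kyoto, Dakar, Seoul]
Visit Perth; enqueue Tokyo → queue [Kyoto, Dakar, Seoul, Tokyo]
Visit Kyoto → queue [Dakar, Seoul, Tokyo]
Visit Dakar → queue [Seoul, Tokyo]
Visit Seoul → queue [Tokyo]
Visit Tokyo → queue []

Riga, Sofia, Rabat, Milan, Lagos, Doha, Cairo, Porto, Bern, Quito, Perth, Kyoto, Dakar, Seoul, Tokyo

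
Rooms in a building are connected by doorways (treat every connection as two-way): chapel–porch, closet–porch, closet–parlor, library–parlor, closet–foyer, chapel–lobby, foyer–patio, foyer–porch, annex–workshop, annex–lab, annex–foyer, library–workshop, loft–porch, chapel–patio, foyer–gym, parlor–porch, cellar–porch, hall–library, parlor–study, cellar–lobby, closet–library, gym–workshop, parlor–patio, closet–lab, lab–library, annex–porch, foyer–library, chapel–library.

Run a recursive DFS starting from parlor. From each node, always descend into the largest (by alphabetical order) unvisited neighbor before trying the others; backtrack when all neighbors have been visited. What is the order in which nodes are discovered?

parlor study porch loft foyer patio chapel lobby cellar library workshop gym annex lab closet hall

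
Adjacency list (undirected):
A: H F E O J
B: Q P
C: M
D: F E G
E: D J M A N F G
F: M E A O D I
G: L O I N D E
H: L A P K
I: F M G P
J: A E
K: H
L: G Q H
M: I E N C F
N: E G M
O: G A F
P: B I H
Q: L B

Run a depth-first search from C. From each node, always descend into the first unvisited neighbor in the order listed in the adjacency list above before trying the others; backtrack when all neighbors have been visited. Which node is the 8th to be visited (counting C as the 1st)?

L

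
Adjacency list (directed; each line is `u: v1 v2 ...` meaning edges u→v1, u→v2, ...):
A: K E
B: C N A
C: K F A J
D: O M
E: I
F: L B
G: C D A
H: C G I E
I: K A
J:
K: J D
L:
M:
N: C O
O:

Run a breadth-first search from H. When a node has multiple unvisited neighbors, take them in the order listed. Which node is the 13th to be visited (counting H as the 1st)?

O

Visit H; enqueue C, G, I, E → queue [C, G, I, E]
Visit C; enqueue K, F, A, J → queue [G, I, E, K, F, A, J]
Visit G; enqueue D → queue [I, E, K, F, A, J, D]
Visit I → queue [E, K, F, A, J, D]
Visit E → queue [K, F, A, J, D]
Visit K → queue [F, A, J, D]
Visit F; enqueue L, B → queue [A, J, D, L, B]
Visit A → queue [J, D, L, B]
Visit J → queue [D, L, B]
Visit D; enqueue O, M → queue [L, B, O, M]
Visit L → queue [B, O, M]
Visit B; enqueue N → queue [O, M, N]
Visit O → queue [M, N]
Visit M → queue [N]
Visit N → queue []

Visit order: H, C, G, I, E, K, F, A, J, D, L, B, O, M, N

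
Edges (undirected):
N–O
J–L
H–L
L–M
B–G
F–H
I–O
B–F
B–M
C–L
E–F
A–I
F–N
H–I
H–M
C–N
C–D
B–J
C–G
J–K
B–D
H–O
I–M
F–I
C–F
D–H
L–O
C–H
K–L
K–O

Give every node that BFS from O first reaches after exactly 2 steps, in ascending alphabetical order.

A, C, D, F, J, M

Level 0: O
Level 1: H, I, K, L, N
Level 2: A, C, D, F, J, M
Level 3: B, E, G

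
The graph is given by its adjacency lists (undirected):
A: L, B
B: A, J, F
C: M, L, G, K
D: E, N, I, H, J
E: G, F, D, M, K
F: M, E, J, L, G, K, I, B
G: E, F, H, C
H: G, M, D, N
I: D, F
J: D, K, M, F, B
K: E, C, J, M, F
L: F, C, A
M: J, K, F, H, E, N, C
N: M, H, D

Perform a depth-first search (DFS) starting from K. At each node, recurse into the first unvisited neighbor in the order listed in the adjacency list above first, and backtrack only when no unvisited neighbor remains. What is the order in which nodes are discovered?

K -> E -> G -> F -> M -> J -> D -> N -> H -> I -> B -> A -> L -> C

Visit K
K → E
E → G
G → F
F → M
M → J
J → D
D → N
N → H
D → I
J → B
B → A
A → L
L → C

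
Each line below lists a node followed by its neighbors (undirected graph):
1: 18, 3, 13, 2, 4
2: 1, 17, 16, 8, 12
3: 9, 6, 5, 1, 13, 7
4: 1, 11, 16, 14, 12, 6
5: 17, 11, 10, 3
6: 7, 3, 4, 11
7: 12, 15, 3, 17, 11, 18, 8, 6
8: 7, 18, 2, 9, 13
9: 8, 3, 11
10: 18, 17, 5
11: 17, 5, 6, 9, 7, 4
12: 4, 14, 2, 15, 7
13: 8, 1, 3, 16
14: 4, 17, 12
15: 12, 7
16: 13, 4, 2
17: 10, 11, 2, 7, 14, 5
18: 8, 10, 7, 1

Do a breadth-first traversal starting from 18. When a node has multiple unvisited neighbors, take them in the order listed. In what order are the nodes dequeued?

18, 8, 10, 7, 1, 2, 9, 13, 17, 5, 12, 15, 3, 11, 6, 4, 16, 14

Visit 18; enqueue 8, 10, 7, 1 → queue [8, 10, 7, 1]
Visit 8; enqueue 2, 9, 13 → queue [10, 7, 1, 2, 9, 13]
Visit 10; enqueue 17, 5 → queue [7, 1, 2, 9, 13, 17, 5]
Visit 7; enqueue 12, 15, 3, 11, 6 → queue [1, 2, 9, 13, 17, 5, 12, 15, 3, 11, 6]
Visit 1; enqueue 4 → queue [2, 9, 13, 17, 5, 12, 15, 3, 11, 6, 4]
Visit 2; enqueue 16 → queue [9, 13, 17, 5, 12, 15, 3, 11, 6, 4, 16]
Visit 9 → queue [13, 17, 5, 12, 15, 3, 11, 6, 4, 16]
Visit 13 → queue [17, 5, 12, 15, 3, 11, 6, 4, 16]
Visit 17; enqueue 14 → queue [5, 12, 15, 3, 11, 6, 4, 16, 14]
Visit 5 → queue [12, 15, 3, 11, 6, 4, 16, 14]
Visit 12 → queue [15, 3, 11, 6, 4, 16, 14]
Visit 15 → queue [3, 11, 6, 4, 16, 14]
Visit 3 → queue [11, 6, 4, 16, 14]
Visit 11 → queue [6, 4, 16, 14]
Visit 6 → queue [4, 16, 14]
Visit 4 → queue [16, 14]
Visit 16 → queue [14]
Visit 14 → queue []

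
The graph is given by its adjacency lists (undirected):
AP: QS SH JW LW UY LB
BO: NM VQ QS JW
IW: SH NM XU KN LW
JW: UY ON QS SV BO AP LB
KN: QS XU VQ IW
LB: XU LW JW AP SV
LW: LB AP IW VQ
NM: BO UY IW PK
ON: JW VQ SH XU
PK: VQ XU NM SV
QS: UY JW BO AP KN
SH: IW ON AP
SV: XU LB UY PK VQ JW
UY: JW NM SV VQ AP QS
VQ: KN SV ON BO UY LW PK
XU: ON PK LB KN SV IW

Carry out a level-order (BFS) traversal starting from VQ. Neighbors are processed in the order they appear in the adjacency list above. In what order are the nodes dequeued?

VQ → KN → SV → ON → BO → UY → LW → PK → QS → XU → IW → LB → JW → SH → NM → AP

Visit VQ; enqueue KN, SV, ON, BO, UY, LW, PK → queue [KN, SV, ON, BO, UY, LW, PK]
Visit KN; enqueue QS, XU, IW → queue [SV, ON, BO, UY, LW, PK, QS, XU, IW]
Visit SV; enqueue LB, JW → queue [ON, BO, UY, LW, PK, QS, XU, IW, LB, JW]
Visit ON; enqueue SH → queue [BO, UY, LW, PK, QS, XU, IW, LB, JW, SH]
Visit BO; enqueue NM → queue [UY, LW, PK, QS, XU, IW, LB, JW, SH, NM]
Visit UY; enqueue AP → queue [LW, PK, QS, XU, IW, LB, JW, SH, NM, AP]
Visit LW → queue [PK, QS, XU, IW, LB, JW, SH, NM, AP]
Visit PK → queue [QS, XU, IW, LB, JW, SH, NM, AP]
Visit QS → queue [XU, IW, LB, JW, SH, NM, AP]
Visit XU → queue [IW, LB, JW, SH, NM, AP]
Visit IW → queue [LB, JW, SH, NM, AP]
Visit LB → queue [JW, SH, NM, AP]
Visit JW → queue [SH, NM, AP]
Visit SH → queue [NM, AP]
Visit NM → queue [AP]
Visit AP → queue []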